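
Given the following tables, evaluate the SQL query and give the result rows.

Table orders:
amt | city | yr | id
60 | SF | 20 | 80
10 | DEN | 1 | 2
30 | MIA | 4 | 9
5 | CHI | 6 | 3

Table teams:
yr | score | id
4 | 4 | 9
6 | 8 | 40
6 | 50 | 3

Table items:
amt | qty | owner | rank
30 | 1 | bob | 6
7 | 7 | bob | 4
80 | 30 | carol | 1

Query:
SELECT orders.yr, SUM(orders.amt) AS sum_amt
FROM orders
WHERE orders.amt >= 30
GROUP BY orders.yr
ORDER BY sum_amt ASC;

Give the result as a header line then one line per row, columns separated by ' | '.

After WHERE (2 rows):
orders.amt | orders.city | orders.yr | orders.id
60 | SF | 20 | 80
30 | MIA | 4 | 9
After GROUP BY (2 rows):
orders.yr | sum_amt
20 | 60
4 | 30
After ORDER BY (2 rows):
orders.yr | sum_amt
4 | 30
20 | 60

== RESULT ==
orders.yr | sum_amt
4 | 30
20 | 60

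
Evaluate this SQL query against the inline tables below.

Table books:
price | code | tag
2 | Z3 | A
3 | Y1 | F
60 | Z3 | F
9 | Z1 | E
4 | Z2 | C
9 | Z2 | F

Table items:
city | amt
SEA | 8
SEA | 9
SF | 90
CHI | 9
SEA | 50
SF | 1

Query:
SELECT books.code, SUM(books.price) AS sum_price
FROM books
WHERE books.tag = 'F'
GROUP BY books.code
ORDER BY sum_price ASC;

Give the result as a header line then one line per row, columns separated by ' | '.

== RESULT ==
books.code | sum_price
Y1 | 3
Z2 | 9
Z3 | 60

Derivation:
After WHERE (3 rows):
books.price | books.code | books.tag
3 | Y1 | F
60 | Z3 | F
9 | Z2 | F
After GROUP BY (3 rows):
books.code | sum_price
Y1 | 3
Z3 | 60
Z2 | 9
After ORDER BY (3 rows):
books.code | sum_price
Y1 | 3
Z2 | 9
Z3 | 60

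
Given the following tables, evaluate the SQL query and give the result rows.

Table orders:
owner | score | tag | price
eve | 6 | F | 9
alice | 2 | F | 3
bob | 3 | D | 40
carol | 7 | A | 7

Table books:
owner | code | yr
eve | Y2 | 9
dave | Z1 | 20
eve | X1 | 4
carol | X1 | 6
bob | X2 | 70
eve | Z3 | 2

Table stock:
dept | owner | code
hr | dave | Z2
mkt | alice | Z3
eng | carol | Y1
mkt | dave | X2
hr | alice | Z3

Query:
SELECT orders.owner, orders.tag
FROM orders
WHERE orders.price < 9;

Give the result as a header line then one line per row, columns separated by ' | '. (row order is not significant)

After WHERE (2 rows):
orders.owner | orders.score | orders.tag | orders.price
alice | 2 | F | 3
carol | 7 | A | 7
After SELECT (2 rows):
orders.owner | orders.tag
alice | F
carol | A

== RESULT ==
orders.owner | orders.tag
alice | F
carol | A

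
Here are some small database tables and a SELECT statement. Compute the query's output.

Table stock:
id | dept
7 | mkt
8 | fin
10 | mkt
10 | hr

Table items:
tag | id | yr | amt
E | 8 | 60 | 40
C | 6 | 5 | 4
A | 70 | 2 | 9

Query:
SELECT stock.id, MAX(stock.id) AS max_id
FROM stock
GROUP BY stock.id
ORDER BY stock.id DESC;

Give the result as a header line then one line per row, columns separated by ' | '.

After GROUP BY (3 rows):
stock.id | max_id
7 | 7
8 | 8
10 | 10
After ORDER BY (3 rows):
stock.id | max_id
10 | 10
8 | 8
7 | 7

== RESULT ==
stock.id | max_id
10 | 10
8 | 8
7 | 7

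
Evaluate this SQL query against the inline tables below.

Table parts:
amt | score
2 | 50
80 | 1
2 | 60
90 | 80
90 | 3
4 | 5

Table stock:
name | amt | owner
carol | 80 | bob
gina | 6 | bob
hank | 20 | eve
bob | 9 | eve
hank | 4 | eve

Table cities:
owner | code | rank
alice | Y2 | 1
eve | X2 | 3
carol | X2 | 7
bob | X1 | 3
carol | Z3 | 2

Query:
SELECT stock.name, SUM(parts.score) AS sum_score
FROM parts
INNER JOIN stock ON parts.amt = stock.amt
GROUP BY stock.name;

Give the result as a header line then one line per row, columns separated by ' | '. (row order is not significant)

== RESULT ==
stock.name | sum_score
carol | 1
hank | 5

Derivation:
After JOIN stock (2 rows):
parts.amt | parts.score | stock.name | stock.amt | stock.owner
80 | 1 | carol | 80 | bob
4 | 5 | hank | 4 | eve
After GROUP BY (2 rows):
stock.name | sum_score
carol | 1
hank | 5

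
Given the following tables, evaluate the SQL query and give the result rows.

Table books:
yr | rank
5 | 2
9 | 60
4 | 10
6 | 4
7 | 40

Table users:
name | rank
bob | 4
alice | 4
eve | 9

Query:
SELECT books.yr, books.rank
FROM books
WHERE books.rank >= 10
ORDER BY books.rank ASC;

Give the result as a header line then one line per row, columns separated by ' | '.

After WHERE (3 rows):
books.yr | books.rank
9 | 60
4 | 10
7 | 40
After SELECT (3 rows):
books.yr | books.rank
9 | 60
4 | 10
7 | 40
After ORDER BY (3 rows):
books.yr | books.rank
4 | 10
7 | 40
9 | 60

== RESULT ==
books.yr | books.rank
4 | 10
7 | 40
9 | 60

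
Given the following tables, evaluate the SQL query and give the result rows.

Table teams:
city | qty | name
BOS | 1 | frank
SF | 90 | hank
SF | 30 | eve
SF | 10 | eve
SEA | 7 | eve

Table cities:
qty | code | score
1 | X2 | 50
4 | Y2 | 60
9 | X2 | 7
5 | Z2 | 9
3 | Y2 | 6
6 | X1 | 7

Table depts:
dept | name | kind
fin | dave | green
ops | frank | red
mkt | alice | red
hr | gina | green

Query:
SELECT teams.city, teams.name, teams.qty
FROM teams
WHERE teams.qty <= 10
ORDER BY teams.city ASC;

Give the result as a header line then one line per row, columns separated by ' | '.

After WHERE (3 rows):
teams.city | teams.qty | teams.name
BOS | 1 | frank
SF | 10 | eve
SEA | 7 | eve
After SELECT (3 rows):
teams.city | teams.name | teams.qty
BOS | frank | 1
SF | eve | 10
SEA | eve | 7
After ORDER BY (3 rows):
teams.city | teams.name | teams.qty
BOS | frank | 1
SEA | eve | 7
SF | eve | 10

== RESULT ==
teams.city | teams.name | teams.qty
BOS | frank | 1
SEA | eve | 7
SF | eve | 10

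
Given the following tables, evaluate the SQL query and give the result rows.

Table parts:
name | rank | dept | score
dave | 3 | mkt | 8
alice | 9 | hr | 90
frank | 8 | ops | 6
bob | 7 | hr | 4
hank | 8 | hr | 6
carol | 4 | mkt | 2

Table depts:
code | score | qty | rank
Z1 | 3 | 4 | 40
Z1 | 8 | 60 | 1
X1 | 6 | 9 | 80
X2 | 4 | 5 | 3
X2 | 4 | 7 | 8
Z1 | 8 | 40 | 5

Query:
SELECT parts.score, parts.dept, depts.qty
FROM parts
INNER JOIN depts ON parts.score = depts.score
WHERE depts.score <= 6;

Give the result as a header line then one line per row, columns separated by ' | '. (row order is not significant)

After JOIN depts (6 rows):
parts.name | parts.rank | parts.dept | parts.score | depts.code | depts.score | depts.qty | depts.rank
dave | 3 | mkt | 8 | Z1 | 8 | 60 | 1
dave | 3 | mkt | 8 | Z1 | 8 | 40 | 5
frank | 8 | ops | 6 | X1 | 6 | 9 | 80
bob | 7 | hr | 4 | X2 | 4 | 5 | 3
bob | 7 | hr | 4 | X2 | 4 | 7 | 8
hank | 8 | hr | 6 | X1 | 6 | 9 | 80
After WHERE (4 rows):
parts.name | parts.rank | parts.dept | parts.score | depts.code | depts.score | depts.qty | depts.rank
frank | 8 | ops | 6 | X1 | 6 | 9 | 80
bob | 7 | hr | 4 | X2 | 4 | 5 | 3
bob | 7 | hr | 4 | X2 | 4 | 7 | 8
hank | 8 | hr | 6 | X1 | 6 | 9 | 80
After SELECT (4 rows):
parts.score | parts.dept | depts.qty
6 | ops | 9
4 | hr | 5
4 | hr | 7
6 | hr | 9

== RESULT ==
parts.score | parts.dept | depts.qty
6 | ops | 9
4 | hr | 5
4 | hr | 7
6 | hr | 9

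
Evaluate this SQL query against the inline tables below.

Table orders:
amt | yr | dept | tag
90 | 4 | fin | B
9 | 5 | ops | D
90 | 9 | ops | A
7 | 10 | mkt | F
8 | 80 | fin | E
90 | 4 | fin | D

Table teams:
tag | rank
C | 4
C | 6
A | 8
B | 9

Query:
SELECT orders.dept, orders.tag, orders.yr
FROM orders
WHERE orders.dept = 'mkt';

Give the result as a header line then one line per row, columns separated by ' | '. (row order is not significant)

After WHERE (1 rows):
orders.amt | orders.yr | orders.dept | orders.tag
7 | 10 | mkt | F
After SELECT (1 rows):
orders.dept | orders.tag | orders.yr
mkt | F | 10

== RESULT ==
orders.dept | orders.tag | orders.yr
mkt | F | 10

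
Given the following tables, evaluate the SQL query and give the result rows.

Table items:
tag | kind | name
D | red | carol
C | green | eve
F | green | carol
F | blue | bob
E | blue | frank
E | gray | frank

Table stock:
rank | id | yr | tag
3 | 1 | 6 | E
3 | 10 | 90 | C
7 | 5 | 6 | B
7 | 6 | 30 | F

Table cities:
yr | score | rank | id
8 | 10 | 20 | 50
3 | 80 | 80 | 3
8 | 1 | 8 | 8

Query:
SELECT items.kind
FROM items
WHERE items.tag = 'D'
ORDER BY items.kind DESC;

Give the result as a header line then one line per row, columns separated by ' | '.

After WHERE (1 rows):
items.tag | items.kind | items.name
D | red | carol
After SELECT (1 rows):
items.kind
red
After ORDER BY (1 rows):
items.kind
red

== RESULT ==
items.kind
red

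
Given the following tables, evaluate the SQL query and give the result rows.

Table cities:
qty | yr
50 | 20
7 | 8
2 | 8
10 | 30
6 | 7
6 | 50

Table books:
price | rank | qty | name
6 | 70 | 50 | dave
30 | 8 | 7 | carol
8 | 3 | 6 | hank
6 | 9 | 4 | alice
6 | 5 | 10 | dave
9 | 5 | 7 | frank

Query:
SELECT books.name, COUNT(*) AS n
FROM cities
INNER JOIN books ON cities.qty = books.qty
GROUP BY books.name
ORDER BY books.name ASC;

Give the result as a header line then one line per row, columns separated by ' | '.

== RESULT ==
books.name | n
carol | 1
dave | 2
frank | 1
hank | 2

Derivation:
After JOIN books (6 rows):
cities.qty | cities.yr | books.price | books.rank | books.qty | books.name
50 | 20 | 6 | 70 | 50 | dave
7 | 8 | 30 | 8 | 7 | carol
7 | 8 | 9 | 5 | 7 | frank
10 | 30 | 6 | 5 | 10 | dave
6 | 7 | 8 | 3 | 6 | hank
6 | 50 | 8 | 3 | 6 | hank
After GROUP BY (4 rows):
books.name | n
dave | 2
carol | 1
frank | 1
hank | 2
After ORDER BY (4 rows):
books.name | n
carol | 1
dave | 2
frank | 1
hank | 2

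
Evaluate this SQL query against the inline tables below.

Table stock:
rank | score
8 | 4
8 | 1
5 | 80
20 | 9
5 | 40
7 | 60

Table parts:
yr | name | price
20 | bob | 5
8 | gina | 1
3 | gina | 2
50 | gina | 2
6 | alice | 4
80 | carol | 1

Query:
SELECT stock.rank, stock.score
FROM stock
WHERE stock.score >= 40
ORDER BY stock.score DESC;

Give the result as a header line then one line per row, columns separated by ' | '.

After WHERE (3 rows):
stock.rank | stock.score
5 | 80
5 | 40
7 | 60
After SELECT (3 rows):
stock.rank | stock.score
5 | 80
5 | 40
7 | 60
After ORDER BY (3 rows):
stock.rank | stock.score
5 | 80
7 | 60
5 | 40

== RESULT ==
stock.rank | stock.score
5 | 80
7 | 60
5 | 40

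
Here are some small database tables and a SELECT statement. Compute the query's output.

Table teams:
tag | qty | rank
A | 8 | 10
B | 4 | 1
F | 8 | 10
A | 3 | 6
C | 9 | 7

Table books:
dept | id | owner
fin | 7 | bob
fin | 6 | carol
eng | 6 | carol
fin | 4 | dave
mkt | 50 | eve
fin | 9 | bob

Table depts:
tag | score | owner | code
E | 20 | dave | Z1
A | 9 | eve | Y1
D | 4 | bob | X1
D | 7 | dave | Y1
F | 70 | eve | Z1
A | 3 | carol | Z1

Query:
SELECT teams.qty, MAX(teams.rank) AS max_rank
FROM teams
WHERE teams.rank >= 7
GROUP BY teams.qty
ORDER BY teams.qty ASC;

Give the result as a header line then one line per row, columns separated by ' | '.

== RESULT ==
teams.qty | max_rank
8 | 10
9 | 7

Derivation:
After WHERE (3 rows):
teams.tag | teams.qty | teams.rank
A | 8 | 10
F | 8 | 10
C | 9 | 7
After GROUP BY (2 rows):
teams.qty | max_rank
8 | 10
9 | 7
After ORDER BY (2 rows):
teams.qty | max_rank
8 | 10
9 | 7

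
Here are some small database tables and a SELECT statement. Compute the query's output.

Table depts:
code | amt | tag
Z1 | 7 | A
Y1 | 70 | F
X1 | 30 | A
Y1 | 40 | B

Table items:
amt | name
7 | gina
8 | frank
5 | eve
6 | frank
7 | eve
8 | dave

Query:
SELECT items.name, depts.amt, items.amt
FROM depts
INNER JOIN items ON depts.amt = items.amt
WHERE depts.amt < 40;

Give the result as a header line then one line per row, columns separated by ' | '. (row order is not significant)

== RESULT ==
items.name | depts.amt | items.amt
gina | 7 | 7
eve | 7 | 7

Derivation:
After JOIN items (2 rows):
depts.code | depts.amt | depts.tag | items.amt | items.name
Z1 | 7 | A | 7 | gina
Z1 | 7 | A | 7 | eve
After WHERE (2 rows):
depts.code | depts.amt | depts.tag | items.amt | items.name
Z1 | 7 | A | 7 | gina
Z1 | 7 | A | 7 | eve
After SELECT (2 rows):
items.name | depts.amt | items.amt
gina | 7 | 7
eve | 7 | 7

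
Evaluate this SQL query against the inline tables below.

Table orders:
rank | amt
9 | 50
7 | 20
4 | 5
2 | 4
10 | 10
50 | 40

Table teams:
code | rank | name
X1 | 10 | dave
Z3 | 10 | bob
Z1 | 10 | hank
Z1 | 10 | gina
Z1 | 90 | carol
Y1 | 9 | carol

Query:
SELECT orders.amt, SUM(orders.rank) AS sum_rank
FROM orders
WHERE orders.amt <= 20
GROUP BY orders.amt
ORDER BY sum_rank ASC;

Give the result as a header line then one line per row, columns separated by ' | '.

After WHERE (4 rows):
orders.rank | orders.amt
7 | 20
4 | 5
2 | 4
10 | 10
After GROUP BY (4 rows):
orders.amt | sum_rank
20 | 7
5 | 4
4 | 2
10 | 10
After ORDER BY (4 rows):
orders.amt | sum_rank
4 | 2
5 | 4
20 | 7
10 | 10

== RESULT ==
orders.amt | sum_rank
4 | 2
5 | 4
20 | 7
10 | 10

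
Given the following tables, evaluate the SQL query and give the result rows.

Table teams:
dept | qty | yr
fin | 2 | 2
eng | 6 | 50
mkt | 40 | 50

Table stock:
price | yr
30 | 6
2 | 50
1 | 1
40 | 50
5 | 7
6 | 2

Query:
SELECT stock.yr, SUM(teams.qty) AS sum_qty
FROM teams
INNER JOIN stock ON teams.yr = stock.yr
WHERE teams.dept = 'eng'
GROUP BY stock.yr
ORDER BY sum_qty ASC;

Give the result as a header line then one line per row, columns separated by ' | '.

== RESULT ==
stock.yr | sum_qty
50 | 12

Derivation:
After JOIN stock (5 rows):
teams.dept | teams.qty | teams.yr | stock.price | stock.yr
fin | 2 | 2 | 6 | 2
eng | 6 | 50 | 2 | 50
eng | 6 | 50 | 40 | 50
mkt | 40 | 50 | 2 | 50
mkt | 40 | 50 | 40 | 50
After WHERE (2 rows):
teams.dept | teams.qty | teams.yr | stock.price | stock.yr
eng | 6 | 50 | 2 | 50
eng | 6 | 50 | 40 | 50
After GROUP BY (1 rows):
stock.yr | sum_qty
50 | 12
After ORDER BY (1 rows):
stock.yr | sum_qty
50 | 12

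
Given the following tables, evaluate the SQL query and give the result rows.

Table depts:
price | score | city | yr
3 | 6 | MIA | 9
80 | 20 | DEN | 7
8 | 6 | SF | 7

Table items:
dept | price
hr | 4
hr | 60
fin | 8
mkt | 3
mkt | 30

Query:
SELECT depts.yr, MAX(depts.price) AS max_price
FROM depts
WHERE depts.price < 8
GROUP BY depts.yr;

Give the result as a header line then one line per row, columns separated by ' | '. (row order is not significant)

After WHERE (1 rows):
depts.price | depts.score | depts.city | depts.yr
3 | 6 | MIA | 9
After GROUP BY (1 rows):
depts.yr | max_price
9 | 3

== RESULT ==
depts.yr | max_price
9 | 3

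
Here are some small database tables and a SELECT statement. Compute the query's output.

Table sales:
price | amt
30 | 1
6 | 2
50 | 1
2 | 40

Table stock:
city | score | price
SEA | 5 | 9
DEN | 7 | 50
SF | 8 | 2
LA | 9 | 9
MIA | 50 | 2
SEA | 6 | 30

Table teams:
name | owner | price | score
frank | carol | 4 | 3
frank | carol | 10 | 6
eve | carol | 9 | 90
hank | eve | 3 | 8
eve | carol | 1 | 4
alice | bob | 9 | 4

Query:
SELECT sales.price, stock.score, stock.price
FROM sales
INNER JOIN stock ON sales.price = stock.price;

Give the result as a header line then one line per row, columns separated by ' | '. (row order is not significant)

After JOIN stock (4 rows):
sales.price | sales.amt | stock.city | stock.score | stock.price
30 | 1 | SEA | 6 | 30
50 | 1 | DEN | 7 | 50
2 | 40 | SF | 8 | 2
2 | 40 | MIA | 50 | 2
After SELECT (4 rows):
sales.price | stock.score | stock.price
30 | 6 | 30
50 | 7 | 50
2 | 8 | 2
2 | 50 | 2

== RESULT ==
sales.price | stock.score | stock.price
30 | 6 | 30
50 | 7 | 50
2 | 8 | 2
2 | 50 | 2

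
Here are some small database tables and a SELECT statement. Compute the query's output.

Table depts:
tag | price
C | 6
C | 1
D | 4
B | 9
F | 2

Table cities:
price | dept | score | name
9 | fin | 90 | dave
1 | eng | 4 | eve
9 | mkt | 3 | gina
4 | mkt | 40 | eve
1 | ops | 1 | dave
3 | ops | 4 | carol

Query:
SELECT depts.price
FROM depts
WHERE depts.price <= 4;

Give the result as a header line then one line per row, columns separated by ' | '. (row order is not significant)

After WHERE (3 rows):
depts.tag | depts.price
C | 1
D | 4
F | 2
After SELECT (3 rows):
depts.price
1
4
2

== RESULT ==
depts.price
1
4
2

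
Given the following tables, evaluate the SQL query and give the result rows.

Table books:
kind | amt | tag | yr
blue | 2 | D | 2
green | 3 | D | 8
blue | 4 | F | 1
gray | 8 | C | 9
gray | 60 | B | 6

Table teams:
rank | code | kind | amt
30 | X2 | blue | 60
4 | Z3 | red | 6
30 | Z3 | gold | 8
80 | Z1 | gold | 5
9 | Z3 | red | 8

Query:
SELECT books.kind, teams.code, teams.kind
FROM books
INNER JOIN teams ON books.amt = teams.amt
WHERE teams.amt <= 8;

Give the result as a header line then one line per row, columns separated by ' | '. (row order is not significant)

== RESULT ==
books.kind | teams.code | teams.kind
gray | Z3 | gold
gray | Z3 | red

Derivation:
After JOIN teams (3 rows):
books.kind | books.amt | books.tag | books.yr | teams.rank | teams.code | teams.kind | teams.amt
gray | 8 | C | 9 | 30 | Z3 | gold | 8
gray | 8 | C | 9 | 9 | Z3 | red | 8
gray | 60 | B | 6 | 30 | X2 | blue | 60
After WHERE (2 rows):
books.kind | books.amt | books.tag | books.yr | teams.rank | teams.code | teams.kind | teams.amt
gray | 8 | C | 9 | 30 | Z3 | gold | 8
gray | 8 | C | 9 | 9 | Z3 | red | 8
After SELECT (2 rows):
books.kind | teams.code | teams.kind
gray | Z3 | gold
gray | Z3 | red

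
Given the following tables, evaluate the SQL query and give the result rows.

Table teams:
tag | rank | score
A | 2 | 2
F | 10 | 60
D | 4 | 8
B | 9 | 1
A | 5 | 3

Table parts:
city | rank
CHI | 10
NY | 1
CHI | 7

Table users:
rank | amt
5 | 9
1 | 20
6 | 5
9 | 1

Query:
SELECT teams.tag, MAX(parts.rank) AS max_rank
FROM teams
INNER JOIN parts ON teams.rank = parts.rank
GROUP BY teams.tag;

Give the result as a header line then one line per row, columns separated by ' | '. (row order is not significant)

== RESULT ==
teams.tag | max_rank
F | 10

Derivation:
After JOIN parts (1 rows):
teams.tag | teams.rank | teams.score | parts.city | parts.rank
F | 10 | 60 | CHI | 10
After GROUP BY (1 rows):
teams.tag | max_rank
F | 10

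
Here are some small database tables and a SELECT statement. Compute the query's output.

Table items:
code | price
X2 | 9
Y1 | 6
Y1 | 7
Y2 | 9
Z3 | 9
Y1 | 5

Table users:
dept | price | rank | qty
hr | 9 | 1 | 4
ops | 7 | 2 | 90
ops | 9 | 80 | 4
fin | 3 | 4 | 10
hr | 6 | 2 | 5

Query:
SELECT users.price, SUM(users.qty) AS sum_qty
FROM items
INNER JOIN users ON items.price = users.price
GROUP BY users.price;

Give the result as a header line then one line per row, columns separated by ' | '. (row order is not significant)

After JOIN users (8 rows):
items.code | items.price | users.dept | users.price | users.rank | users.qty
X2 | 9 | hr | 9 | 1 | 4
X2 | 9 | ops | 9 | 80 | 4
Y1 | 6 | hr | 6 | 2 | 5
Y1 | 7 | ops | 7 | 2 | 90
Y2 | 9 | hr | 9 | 1 | 4
Y2 | 9 | ops | 9 | 80 | 4
Z3 | 9 | hr | 9 | 1 | 4
Z3 | 9 | ops | 9 | 80 | 4
After GROUP BY (3 rows):
users.price | sum_qty
9 | 24
6 | 5
7 | 90

== RESULT ==
users.price | sum_qty
9 | 24
6 | 5
7 | 90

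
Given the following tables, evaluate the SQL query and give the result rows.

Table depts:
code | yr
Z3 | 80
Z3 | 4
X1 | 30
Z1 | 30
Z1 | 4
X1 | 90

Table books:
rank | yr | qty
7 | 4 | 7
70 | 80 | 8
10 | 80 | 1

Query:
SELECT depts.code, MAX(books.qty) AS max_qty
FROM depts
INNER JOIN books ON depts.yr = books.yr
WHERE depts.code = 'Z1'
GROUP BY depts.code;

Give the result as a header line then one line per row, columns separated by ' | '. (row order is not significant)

== RESULT ==
depts.code | max_qty
Z1 | 7

Derivation:
After JOIN books (4 rows):
depts.code | depts.yr | books.rank | books.yr | books.qty
Z3 | 80 | 70 | 80 | 8
Z3 | 80 | 10 | 80 | 1
Z3 | 4 | 7 | 4 | 7
Z1 | 4 | 7 | 4 | 7
After WHERE (1 rows):
depts.code | depts.yr | books.rank | books.yr | books.qty
Z1 | 4 | 7 | 4 | 7
After GROUP BY (1 rows):
depts.code | max_qty
Z1 | 7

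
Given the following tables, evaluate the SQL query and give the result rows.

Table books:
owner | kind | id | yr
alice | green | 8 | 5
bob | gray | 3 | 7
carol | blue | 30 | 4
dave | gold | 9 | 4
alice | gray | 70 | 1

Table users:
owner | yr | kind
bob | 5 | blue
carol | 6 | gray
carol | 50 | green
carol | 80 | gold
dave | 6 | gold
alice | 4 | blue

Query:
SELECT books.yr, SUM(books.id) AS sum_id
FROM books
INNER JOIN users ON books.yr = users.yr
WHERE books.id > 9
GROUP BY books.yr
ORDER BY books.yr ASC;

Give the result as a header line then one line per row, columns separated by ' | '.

After JOIN users (3 rows):
books.owner | books.kind | books.id | books.yr | users.owner | users.yr | users.kind
alice | green | 8 | 5 | bob | 5 | blue
carol | blue | 30 | 4 | alice | 4 | blue
dave | gold | 9 | 4 | alice | 4 | blue
After WHERE (1 rows):
books.owner | books.kind | books.id | books.yr | users.owner | users.yr | users.kind
carol | blue | 30 | 4 | alice | 4 | blue
After GROUP BY (1 rows):
books.yr | sum_id
4 | 30
After ORDER BY (1 rows):
books.yr | sum_id
4 | 30

== RESULT ==
books.yr | sum_id
4 | 30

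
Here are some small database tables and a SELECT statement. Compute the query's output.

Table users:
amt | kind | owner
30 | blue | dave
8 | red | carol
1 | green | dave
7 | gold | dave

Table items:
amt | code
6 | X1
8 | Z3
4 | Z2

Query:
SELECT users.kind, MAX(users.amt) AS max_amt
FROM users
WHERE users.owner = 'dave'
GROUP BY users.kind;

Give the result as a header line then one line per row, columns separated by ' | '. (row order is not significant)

== RESULT ==
users.kind | max_amt
blue | 30
green | 1
gold | 7

Derivation:
After WHERE (3 rows):
users.amt | users.kind | users.owner
30 | blue | dave
1 | green | dave
7 | gold | dave
After GROUP BY (3 rows):
users.kind | max_amt
blue | 30
green | 1
gold | 7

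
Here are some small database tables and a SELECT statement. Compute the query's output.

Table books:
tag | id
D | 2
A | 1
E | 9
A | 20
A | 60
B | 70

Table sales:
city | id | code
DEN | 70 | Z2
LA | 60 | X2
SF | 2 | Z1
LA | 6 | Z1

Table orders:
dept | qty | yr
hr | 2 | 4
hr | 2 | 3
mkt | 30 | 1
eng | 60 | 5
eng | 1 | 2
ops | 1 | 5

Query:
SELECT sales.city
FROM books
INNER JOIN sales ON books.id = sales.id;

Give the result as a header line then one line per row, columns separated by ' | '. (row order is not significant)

== RESULT ==
sales.city
SF
LA
DEN

Derivation:
After JOIN sales (3 rows):
books.tag | books.id | sales.city | sales.id | sales.code
D | 2 | SF | 2 | Z1
A | 60 | LA | 60 | X2
B | 70 | DEN | 70 | Z2
After SELECT (3 rows):
sales.city
SF
LA
DEN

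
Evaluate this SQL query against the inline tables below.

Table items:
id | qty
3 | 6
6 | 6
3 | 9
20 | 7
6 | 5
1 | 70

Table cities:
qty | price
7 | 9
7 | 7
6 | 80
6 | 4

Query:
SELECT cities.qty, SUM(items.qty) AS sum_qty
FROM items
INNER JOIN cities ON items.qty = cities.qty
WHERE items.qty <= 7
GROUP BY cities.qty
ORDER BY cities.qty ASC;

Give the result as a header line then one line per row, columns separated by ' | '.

After JOIN cities (6 rows):
items.id | items.qty | cities.qty | cities.price
3 | 6 | 6 | 80
3 | 6 | 6 | 4
6 | 6 | 6 | 80
6 | 6 | 6 | 4
20 | 7 | 7 | 9
20 | 7 | 7 | 7
After WHERE (6 rows):
items.id | items.qty | cities.qty | cities.price
3 | 6 | 6 | 80
3 | 6 | 6 | 4
6 | 6 | 6 | 80
6 | 6 | 6 | 4
20 | 7 | 7 | 9
20 | 7 | 7 | 7
After GROUP BY (2 rows):
cities.qty | sum_qty
6 | 24
7 | 14
After ORDER BY (2 rows):
cities.qty | sum_qty
6 | 24
7 | 14

== RESULT ==
cities.qty | sum_qty
6 | 24
7 | 14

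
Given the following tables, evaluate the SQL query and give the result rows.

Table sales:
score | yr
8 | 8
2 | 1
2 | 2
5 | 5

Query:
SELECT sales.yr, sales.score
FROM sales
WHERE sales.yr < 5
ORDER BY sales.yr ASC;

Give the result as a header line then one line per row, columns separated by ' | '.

After WHERE (2 rows):
sales.score | sales.yr
2 | 1
2 | 2
After SELECT (2 rows):
sales.yr | sales.score
1 | 2
2 | 2
After ORDER BY (2 rows):
sales.yr | sales.score
1 | 2
2 | 2

== RESULT ==
sales.yr | sales.score
1 | 2
2 | 2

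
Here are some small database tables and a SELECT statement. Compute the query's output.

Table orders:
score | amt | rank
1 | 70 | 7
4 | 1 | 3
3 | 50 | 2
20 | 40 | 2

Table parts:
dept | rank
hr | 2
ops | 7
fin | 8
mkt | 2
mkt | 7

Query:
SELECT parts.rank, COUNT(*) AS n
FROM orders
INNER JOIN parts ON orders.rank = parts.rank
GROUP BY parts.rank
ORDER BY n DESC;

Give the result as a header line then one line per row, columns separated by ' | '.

After JOIN parts (6 rows):
orders.score | orders.amt | orders.rank | parts.dept | parts.rank
1 | 70 | 7 | ops | 7
1 | 70 | 7 | mkt | 7
3 | 50 | 2 | hr | 2
3 | 50 | 2 | mkt | 2
20 | 40 | 2 | hr | 2
20 | 40 | 2 | mkt | 2
After GROUP BY (2 rows):
parts.rank | n
7 | 2
2 | 4
After ORDER BY (2 rows):
parts.rank | n
2 | 4
7 | 2

== RESULT ==
parts.rank | n
2 | 4
7 | 2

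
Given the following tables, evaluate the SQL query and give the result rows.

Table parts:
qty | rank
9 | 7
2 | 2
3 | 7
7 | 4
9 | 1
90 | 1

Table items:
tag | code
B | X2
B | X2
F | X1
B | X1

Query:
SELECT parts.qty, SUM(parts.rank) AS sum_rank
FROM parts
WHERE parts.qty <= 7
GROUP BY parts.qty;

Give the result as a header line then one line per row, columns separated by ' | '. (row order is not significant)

After WHERE (3 rows):
parts.qty | parts.rank
2 | 2
3 | 7
7 | 4
After GROUP BY (3 rows):
parts.qty | sum_rank
2 | 2
3 | 7
7 | 4

== RESULT ==
parts.qty | sum_rank
2 | 2
3 | 7
7 | 4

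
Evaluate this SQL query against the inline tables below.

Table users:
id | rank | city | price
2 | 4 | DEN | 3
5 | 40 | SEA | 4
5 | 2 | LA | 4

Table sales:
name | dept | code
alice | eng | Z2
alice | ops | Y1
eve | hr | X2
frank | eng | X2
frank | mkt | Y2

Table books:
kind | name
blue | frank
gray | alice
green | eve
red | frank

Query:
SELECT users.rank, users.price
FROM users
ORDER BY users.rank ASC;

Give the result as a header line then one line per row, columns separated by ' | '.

== RESULT ==
users.rank | users.price
2 | 4
4 | 3
40 | 4

Derivation:
After SELECT (3 rows):
users.rank | users.price
4 | 3
40 | 4
2 | 4
After ORDER BY (3 rows):
users.rank | users.price
2 | 4
4 | 3
40 | 4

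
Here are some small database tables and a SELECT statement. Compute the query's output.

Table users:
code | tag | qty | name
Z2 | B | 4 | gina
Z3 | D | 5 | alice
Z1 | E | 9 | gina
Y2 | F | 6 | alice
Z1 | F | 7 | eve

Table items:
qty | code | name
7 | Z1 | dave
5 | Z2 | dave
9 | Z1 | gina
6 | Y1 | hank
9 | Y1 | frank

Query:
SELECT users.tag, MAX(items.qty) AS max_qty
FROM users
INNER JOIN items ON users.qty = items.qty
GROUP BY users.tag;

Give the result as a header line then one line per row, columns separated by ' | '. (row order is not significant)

== RESULT ==
users.tag | max_qty
D | 5
E | 9
F | 7

Derivation:
After JOIN items (5 rows):
users.code | users.tag | users.qty | users.name | items.qty | items.code | items.name
Z3 | D | 5 | alice | 5 | Z2 | dave
Z1 | E | 9 | gina | 9 | Z1 | gina
Z1 | E | 9 | gina | 9 | Y1 | frank
Y2 | F | 6 | alice | 6 | Y1 | hank
Z1 | F | 7 | eve | 7 | Z1 | dave
After GROUP BY (3 rows):
users.tag | max_qty
D | 5
E | 9
F | 7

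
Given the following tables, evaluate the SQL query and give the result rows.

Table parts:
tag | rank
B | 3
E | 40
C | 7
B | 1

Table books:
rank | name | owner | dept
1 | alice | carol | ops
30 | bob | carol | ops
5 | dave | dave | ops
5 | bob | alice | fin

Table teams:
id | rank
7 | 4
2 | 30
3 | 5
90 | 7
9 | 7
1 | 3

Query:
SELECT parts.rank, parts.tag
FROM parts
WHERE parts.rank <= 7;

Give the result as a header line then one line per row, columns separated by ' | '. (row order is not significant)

After WHERE (3 rows):
parts.tag | parts.rank
B | 3
C | 7
B | 1
After SELECT (3 rows):
parts.rank | parts.tag
3 | B
7 | C
1 | B

== RESULT ==
parts.rank | parts.tag
3 | B
7 | C
1 | B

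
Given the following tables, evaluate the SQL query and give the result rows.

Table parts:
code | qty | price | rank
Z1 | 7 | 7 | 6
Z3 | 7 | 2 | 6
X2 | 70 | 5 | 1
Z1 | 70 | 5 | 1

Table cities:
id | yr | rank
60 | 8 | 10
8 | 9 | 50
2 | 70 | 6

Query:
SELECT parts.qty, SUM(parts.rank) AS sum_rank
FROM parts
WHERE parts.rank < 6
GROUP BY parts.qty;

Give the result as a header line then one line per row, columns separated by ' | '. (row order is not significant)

After WHERE (2 rows):
parts.code | parts.qty | parts.price | parts.rank
X2 | 70 | 5 | 1
Z1 | 70 | 5 | 1
After GROUP BY (1 rows):
parts.qty | sum_rank
70 | 2

== RESULT ==
parts.qty | sum_rank
70 | 2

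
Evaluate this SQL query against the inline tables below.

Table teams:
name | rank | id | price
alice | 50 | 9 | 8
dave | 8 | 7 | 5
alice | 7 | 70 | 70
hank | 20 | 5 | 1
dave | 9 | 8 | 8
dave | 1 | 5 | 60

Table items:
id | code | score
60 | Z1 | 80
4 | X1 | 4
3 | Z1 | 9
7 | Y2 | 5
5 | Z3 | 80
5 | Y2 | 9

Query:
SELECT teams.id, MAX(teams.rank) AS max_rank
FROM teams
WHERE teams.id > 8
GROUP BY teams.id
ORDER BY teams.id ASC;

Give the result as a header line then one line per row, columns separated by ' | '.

After WHERE (2 rows):
teams.name | teams.rank | teams.id | teams.price
alice | 50 | 9 | 8
alice | 7 | 70 | 70
After GROUP BY (2 rows):
teams.id | max_rank
9 | 50
70 | 7
After ORDER BY (2 rows):
teams.id | max_rank
9 | 50
70 | 7

== RESULT ==
teams.id | max_rank
9 | 50
70 | 7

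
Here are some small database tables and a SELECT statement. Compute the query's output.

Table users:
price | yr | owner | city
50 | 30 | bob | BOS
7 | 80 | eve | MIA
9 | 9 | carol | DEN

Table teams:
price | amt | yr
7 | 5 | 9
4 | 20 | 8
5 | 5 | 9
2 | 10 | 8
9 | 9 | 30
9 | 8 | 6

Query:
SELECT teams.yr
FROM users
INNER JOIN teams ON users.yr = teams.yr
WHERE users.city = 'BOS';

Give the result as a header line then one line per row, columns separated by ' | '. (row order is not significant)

After JOIN teams (3 rows):
users.price | users.yr | users.owner | users.city | teams.price | teams.amt | teams.yr
50 | 30 | bob | BOS | 9 | 9 | 30
9 | 9 | carol | DEN | 7 | 5 | 9
9 | 9 | carol | DEN | 5 | 5 | 9
After WHERE (1 rows):
users.price | users.yr | users.owner | users.city | teams.price | teams.amt | teams.yr
50 | 30 | bob | BOS | 9 | 9 | 30
After SELECT (1 rows):
teams.yr
30

== RESULT ==
teams.yr
30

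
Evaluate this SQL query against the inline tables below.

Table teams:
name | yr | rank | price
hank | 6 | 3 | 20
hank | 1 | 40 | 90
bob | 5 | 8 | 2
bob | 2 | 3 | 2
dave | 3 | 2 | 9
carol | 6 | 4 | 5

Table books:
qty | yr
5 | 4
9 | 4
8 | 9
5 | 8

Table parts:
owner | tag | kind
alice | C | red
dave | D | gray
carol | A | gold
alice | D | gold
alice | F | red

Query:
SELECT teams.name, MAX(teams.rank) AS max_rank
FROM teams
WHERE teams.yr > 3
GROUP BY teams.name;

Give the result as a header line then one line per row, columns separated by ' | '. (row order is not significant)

== RESULT ==
teams.name | max_rank
hank | 3
bob | 8
carol | 4

Derivation:
After WHERE (3 rows):
teams.name | teams.yr | teams.rank | teams.price
hank | 6 | 3 | 20
bob | 5 | 8 | 2
carol | 6 | 4 | 5
After GROUP BY (3 rows):
teams.name | max_rank
hank | 3
bob | 8
carol | 4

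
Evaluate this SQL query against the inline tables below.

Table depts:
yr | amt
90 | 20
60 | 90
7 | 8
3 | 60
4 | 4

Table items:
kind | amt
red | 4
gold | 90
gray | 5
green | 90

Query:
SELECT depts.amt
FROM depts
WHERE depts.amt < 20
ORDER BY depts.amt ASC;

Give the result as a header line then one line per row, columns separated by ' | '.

== RESULT ==
depts.amt
4
8

Derivation:
After WHERE (2 rows):
depts.yr | depts.amt
7 | 8
4 | 4
After SELECT (2 rows):
depts.amt
8
4
After ORDER BY (2 rows):
depts.amt
4
8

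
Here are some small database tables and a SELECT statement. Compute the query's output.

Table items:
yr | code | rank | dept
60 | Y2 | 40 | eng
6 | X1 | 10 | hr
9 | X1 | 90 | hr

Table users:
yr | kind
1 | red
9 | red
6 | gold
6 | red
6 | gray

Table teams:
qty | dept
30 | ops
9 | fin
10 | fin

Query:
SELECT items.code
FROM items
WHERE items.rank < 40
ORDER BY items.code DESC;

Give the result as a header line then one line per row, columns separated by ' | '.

== RESULT ==
items.code
X1

Derivation:
After WHERE (1 rows):
items.yr | items.code | items.rank | items.dept
6 | X1 | 10 | hr
After SELECT (1 rows):
items.code
X1
After ORDER BY (1 rows):
items.code
X1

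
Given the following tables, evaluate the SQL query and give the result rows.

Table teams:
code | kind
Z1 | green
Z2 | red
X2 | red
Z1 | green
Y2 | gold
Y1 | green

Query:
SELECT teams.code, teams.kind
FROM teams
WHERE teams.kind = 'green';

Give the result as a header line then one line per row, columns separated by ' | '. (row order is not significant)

After WHERE (3 rows):
teams.code | teams.kind
Z1 | green
Z1 | green
Y1 | green
After SELECT (3 rows):
teams.code | teams.kind
Z1 | green
Z1 | green
Y1 | green

== RESULT ==
teams.code | teams.kind
Z1 | green
Z1 | green
Y1 | green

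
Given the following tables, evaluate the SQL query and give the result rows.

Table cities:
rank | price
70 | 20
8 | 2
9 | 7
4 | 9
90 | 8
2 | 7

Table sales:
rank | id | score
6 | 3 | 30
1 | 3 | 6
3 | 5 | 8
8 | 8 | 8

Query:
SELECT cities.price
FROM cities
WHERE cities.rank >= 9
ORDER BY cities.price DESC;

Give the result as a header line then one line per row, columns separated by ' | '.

== RESULT ==
cities.price
20
8
7

Derivation:
After WHERE (3 rows):
cities.rank | cities.price
70 | 20
9 | 7
90 | 8
After SELECT (3 rows):
cities.price
20
7
8
After ORDER BY (3 rows):
cities.price
20
8
7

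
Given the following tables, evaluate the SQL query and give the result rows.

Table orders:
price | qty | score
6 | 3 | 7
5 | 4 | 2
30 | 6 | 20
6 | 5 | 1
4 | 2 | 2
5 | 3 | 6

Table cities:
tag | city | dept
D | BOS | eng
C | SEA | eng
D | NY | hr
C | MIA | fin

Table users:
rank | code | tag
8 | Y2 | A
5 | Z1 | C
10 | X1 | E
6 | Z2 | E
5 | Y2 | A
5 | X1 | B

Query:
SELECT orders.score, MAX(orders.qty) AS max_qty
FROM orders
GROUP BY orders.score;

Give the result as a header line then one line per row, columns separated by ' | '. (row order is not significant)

== RESULT ==
orders.score | max_qty
7 | 3
2 | 4
20 | 6
1 | 5
6 | 3

Derivation:
After GROUP BY (5 rows):
orders.score | max_qty
7 | 3
2 | 4
20 | 6
1 | 5
6 | 3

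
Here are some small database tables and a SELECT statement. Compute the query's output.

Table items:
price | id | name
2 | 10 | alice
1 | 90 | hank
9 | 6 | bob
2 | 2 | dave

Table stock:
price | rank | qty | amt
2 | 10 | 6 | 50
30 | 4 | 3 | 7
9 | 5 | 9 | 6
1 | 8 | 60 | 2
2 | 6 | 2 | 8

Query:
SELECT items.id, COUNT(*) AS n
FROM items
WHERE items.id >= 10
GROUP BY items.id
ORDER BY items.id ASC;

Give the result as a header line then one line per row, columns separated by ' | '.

After WHERE (2 rows):
items.price | items.id | items.name
2 | 10 | alice
1 | 90 | hank
After GROUP BY (2 rows):
items.id | n
10 | 1
90 | 1
After ORDER BY (2 rows):
items.id | n
10 | 1
90 | 1

== RESULT ==
items.id | n
10 | 1
90 | 1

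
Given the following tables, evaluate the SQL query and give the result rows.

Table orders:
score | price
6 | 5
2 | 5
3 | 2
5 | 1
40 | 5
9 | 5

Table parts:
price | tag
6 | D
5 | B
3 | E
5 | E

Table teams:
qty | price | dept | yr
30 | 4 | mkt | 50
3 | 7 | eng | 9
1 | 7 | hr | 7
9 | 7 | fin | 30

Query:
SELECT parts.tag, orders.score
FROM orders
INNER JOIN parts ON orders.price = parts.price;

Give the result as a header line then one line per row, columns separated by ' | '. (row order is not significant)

After JOIN parts (8 rows):
orders.score | orders.price | parts.price | parts.tag
6 | 5 | 5 | B
6 | 5 | 5 | E
2 | 5 | 5 | B
2 | 5 | 5 | E
40 | 5 | 5 | B
40 | 5 | 5 | E
9 | 5 | 5 | B
9 | 5 | 5 | E
After SELECT (8 rows):
parts.tag | orders.score
B | 6
E | 6
B | 2
E | 2
B | 40
E | 40
B | 9
E | 9

== RESULT ==
parts.tag | orders.score
B | 6
E | 6
B | 2
E | 2
B | 40
E | 40
B | 9
E | 9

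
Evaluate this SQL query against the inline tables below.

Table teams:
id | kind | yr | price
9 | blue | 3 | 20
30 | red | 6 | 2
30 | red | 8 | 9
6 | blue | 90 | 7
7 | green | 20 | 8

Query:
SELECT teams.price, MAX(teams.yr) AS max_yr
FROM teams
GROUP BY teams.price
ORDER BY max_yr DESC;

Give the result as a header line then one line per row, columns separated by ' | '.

After GROUP BY (5 rows):
teams.price | max_yr
20 | 3
2 | 6
9 | 8
7 | 90
8 | 20
After ORDER BY (5 rows):
teams.price | max_yr
7 | 90
8 | 20
9 | 8
2 | 6
20 | 3

== RESULT ==
teams.price | max_yr
7 | 90
8 | 20
9 | 8
2 | 6
20 | 3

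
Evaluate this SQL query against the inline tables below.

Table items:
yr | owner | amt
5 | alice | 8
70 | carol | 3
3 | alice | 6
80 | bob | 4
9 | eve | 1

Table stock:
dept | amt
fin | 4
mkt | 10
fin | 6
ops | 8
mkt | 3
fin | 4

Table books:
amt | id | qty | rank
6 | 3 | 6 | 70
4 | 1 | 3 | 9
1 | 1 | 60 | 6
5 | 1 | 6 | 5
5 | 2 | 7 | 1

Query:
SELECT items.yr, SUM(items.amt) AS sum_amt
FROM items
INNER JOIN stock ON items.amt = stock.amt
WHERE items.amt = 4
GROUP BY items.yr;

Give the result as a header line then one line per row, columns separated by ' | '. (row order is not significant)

After JOIN stock (5 rows):
items.yr | items.owner | items.amt | stock.dept | stock.amt
5 | alice | 8 | ops | 8
70 | carol | 3 | mkt | 3
3 | alice | 6 | fin | 6
80 | bob | 4 | fin | 4
80 | bob | 4 | fin | 4
After WHERE (2 rows):
items.yr | items.owner | items.amt | stock.dept | stock.amt
80 | bob | 4 | fin | 4
80 | bob | 4 | fin | 4
After GROUP BY (1 rows):
items.yr | sum_amt
80 | 8

== RESULT ==
items.yr | sum_amt
80 | 8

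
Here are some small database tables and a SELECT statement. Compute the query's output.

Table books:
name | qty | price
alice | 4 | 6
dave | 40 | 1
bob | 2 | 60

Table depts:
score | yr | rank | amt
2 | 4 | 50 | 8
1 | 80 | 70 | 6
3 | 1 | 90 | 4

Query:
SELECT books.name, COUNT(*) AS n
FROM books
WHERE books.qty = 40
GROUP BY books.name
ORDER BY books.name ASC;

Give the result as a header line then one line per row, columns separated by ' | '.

After WHERE (1 rows):
books.name | books.qty | books.price
dave | 40 | 1
After GROUP BY (1 rows):
books.name | n
dave | 1
After ORDER BY (1 rows):
books.name | n
dave | 1

== RESULT ==
books.name | n
dave | 1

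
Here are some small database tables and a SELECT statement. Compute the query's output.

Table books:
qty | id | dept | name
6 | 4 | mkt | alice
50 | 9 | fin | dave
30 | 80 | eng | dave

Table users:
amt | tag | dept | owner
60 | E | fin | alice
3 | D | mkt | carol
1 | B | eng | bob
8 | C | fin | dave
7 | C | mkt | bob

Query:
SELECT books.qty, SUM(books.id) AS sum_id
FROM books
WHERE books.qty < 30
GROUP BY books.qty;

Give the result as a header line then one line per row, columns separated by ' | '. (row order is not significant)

== RESULT ==
books.qty | sum_id
6 | 4

Derivation:
After WHERE (1 rows):
books.qty | books.id | books.dept | books.name
6 | 4 | mkt | alice
After GROUP BY (1 rows):
books.qty | sum_id
6 | 4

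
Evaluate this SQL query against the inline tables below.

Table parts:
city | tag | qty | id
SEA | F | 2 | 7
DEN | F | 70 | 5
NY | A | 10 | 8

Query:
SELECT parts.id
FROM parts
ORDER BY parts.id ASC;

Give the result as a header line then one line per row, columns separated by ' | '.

== RESULT ==
parts.id
5
7
8

Derivation:
After SELECT (3 rows):
parts.id
7
5
8
After ORDER BY (3 rows):
parts.id
5
7
8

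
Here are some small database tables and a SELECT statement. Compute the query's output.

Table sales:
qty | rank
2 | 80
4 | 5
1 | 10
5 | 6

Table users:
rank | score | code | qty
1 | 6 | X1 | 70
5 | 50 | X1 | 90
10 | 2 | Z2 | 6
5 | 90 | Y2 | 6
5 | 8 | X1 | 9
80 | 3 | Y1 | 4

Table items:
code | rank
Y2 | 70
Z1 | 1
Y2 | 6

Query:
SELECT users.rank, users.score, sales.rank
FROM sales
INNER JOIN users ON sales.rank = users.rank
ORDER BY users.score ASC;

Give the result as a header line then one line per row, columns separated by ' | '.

== RESULT ==
users.rank | users.score | sales.rank
10 | 2 | 10
80 | 3 | 80
5 | 8 | 5
5 | 50 | 5
5 | 90 | 5

Derivation:
After JOIN users (5 rows):
sales.qty | sales.rank | users.rank | users.score | users.code | users.qty
2 | 80 | 80 | 3 | Y1 | 4
4 | 5 | 5 | 50 | X1 | 90
4 | 5 | 5 | 90 | Y2 | 6
4 | 5 | 5 | 8 | X1 | 9
1 | 10 | 10 | 2 | Z2 | 6
After SELECT (5 rows):
users.rank | users.score | sales.rank
80 | 3 | 80
5 | 50 | 5
5 | 90 | 5
5 | 8 | 5
10 | 2 | 10
After ORDER BY (5 rows):
users.rank | users.score | sales.rank
10 | 2 | 10
80 | 3 | 80
5 | 8 | 5
5 | 50 | 5
5 | 90 | 5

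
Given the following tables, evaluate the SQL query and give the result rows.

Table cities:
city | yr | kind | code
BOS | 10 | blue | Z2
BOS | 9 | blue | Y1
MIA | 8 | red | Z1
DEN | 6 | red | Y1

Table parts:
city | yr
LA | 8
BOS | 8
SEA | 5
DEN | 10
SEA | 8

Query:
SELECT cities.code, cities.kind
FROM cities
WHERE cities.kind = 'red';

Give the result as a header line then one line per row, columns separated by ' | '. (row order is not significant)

== RESULT ==
cities.code | cities.kind
Z1 | red
Y1 | red

Derivation:
After WHERE (2 rows):
cities.city | cities.yr | cities.kind | cities.code
MIA | 8 | red | Z1
DEN | 6 | red | Y1
After SELECT (2 rows):
cities.code | cities.kind
Z1 | red
Y1 | red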